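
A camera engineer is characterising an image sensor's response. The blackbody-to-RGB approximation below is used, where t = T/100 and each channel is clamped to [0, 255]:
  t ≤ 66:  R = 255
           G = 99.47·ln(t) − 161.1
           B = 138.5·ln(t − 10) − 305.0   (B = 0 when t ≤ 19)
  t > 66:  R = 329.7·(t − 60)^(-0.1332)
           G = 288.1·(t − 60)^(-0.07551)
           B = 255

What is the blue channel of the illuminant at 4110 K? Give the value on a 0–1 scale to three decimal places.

t = 4110/100 = 41.1; the t ≤ 66 branch applies.
B = 138.5·ln(41.1 − 10) − 305.0 = 138.5·ln 31.1 − 305.0 = 138.5·3.4372 − 305.0 = 171.053.
On a 0–1 scale: 171.053/255 = 0.6708 → 0.671.

0.671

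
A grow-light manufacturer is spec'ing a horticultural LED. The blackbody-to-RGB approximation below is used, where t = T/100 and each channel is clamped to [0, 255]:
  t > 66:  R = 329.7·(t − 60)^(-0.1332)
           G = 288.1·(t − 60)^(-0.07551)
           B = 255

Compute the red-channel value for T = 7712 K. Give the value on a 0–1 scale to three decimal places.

t = 7712/100 = 77.12; the t > 66 branch applies.
R = 329.7·(77.12 − 60)^(-0.1332) = 329.7·17.12^(-0.1332) = 329.7·0.68501 = 225.848.
On a 0–1 scale: 225.848/255 = 0.8857 → 0.886.

0.886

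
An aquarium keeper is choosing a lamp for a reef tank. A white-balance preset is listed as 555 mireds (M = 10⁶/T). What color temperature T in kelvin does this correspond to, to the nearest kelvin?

T = 10⁶ / 555 = 1801.80 K → 1802 K.

1802 K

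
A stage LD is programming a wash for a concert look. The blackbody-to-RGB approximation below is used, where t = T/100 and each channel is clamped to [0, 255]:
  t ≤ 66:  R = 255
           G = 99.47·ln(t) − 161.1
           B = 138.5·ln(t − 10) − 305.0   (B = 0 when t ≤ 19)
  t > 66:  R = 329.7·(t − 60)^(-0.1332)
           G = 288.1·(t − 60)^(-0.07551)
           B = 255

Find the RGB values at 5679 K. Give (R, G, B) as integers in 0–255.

t = 5679/100 = 56.79; the t ≤ 66 branch applies.
R = 255 by definition for t ≤ 66.
G = 99.47·ln 56.79 − 161.1 = 99.47·4.0394 − 161.1 = 240.695.
B = 138.5·ln(56.79 − 10) − 305.0 = 138.5·ln 46.79 − 305.0 = 138.5·3.8457 − 305.0 = 227.625.
Rounded: (255, 241, 228).

(255, 241, 228)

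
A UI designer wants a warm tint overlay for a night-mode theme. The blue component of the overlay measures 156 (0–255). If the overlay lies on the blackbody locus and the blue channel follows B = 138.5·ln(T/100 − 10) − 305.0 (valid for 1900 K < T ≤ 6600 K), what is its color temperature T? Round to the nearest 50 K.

3800 K

ln(t − 10) = (156 + 305.0) / 138.5 = 3.3285.
t − 10 = e^3.3285 = 27.897, so t = 37.897.
T = 100·t = 3790 K → 3800 K to the nearest 50 K.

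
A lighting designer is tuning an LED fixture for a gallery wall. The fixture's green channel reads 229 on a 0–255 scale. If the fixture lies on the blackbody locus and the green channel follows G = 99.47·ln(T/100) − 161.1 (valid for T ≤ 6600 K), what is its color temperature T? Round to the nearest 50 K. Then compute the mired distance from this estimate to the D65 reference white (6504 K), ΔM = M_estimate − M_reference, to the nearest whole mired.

ln t = (229 + 161.1) / 99.47 = 3.9218.
t = e^3.9218 = 50.491.
T = 100·t = 5049 K → 5050 K to the nearest 50 K.
M_estimate = 10⁶/5050 = 198.02; M_reference = 10⁶/6504 = 153.75.
ΔM = 198.02 − 153.75 = 44.27 → +44 mireds.

+44 mireds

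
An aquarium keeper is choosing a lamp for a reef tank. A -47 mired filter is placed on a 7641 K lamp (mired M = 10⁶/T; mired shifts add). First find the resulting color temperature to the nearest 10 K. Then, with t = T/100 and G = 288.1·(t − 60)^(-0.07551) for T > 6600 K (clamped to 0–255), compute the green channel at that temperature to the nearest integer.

212

M_in = 10⁶/7641 = 130.87; M_out = 130.87 + (-47) = 83.87.
T_out = 10⁶/83.87 = 11922.8 K → 11920 K; t = 119.2.
G = 288.1·(119.2 − 60)^(-0.07551) = 288.1·59.2^(-0.07551) = 288.1·0.73480 = 211.697.
Rounded: 212.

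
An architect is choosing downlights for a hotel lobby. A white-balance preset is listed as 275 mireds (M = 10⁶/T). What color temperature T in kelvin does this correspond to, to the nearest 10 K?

3640 K

T = 10⁶ / 275 = 3636.36 K → 3640 K.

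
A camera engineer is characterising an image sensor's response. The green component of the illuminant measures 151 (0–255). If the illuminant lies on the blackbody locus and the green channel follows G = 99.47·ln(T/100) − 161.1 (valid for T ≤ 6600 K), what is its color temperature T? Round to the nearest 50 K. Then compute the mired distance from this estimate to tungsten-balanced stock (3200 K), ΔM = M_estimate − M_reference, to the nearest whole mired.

ln t = (151 + 161.1) / 99.47 = 3.1376.
t = e^3.1376 = 23.049.
T = 100·t = 2305 K → 2300 K to the nearest 50 K.
M_estimate = 10⁶/2300 = 434.78; M_reference = 10⁶/3200 = 312.50.
ΔM = 434.78 − 312.50 = 122.28 → +122 mireds.

+122 mireds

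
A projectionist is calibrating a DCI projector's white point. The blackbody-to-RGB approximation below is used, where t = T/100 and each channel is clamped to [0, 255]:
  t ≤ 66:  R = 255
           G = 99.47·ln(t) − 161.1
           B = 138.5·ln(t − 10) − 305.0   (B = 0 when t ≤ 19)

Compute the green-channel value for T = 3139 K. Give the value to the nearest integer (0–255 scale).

182

t = 3139/100 = 31.39; the t ≤ 66 branch applies.
G = 99.47·ln 31.39 − 161.1 = 99.47·3.4465 − 161.1 = 181.722.
Rounded: 182.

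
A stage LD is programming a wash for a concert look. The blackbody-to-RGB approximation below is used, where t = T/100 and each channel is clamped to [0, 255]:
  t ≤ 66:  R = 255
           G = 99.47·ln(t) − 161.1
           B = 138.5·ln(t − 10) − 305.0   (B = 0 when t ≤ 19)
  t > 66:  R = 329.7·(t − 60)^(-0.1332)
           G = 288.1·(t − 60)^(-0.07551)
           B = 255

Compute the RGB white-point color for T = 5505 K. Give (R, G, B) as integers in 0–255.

(255, 238, 222)

t = 5505/100 = 55.05; the t ≤ 66 branch applies.
R = 255 by definition for t ≤ 66.
G = 99.47·ln 55.05 − 161.1 = 99.47·4.0082 − 161.1 = 237.600.
B = 138.5·ln(55.05 − 10) − 305.0 = 138.5·ln 45.05 − 305.0 = 138.5·3.8078 − 305.0 = 222.377.
Rounded: (255, 238, 222).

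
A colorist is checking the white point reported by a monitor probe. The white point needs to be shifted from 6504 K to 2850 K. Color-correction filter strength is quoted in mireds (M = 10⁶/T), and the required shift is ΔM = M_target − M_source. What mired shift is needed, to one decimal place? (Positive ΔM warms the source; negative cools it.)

+197.1 mireds

M_source = 10⁶/6504 = 153.752; M_target = 10⁶/2850 = 350.877.
ΔM = 350.877 − 153.752 = 197.126 → +197.1 mireds, a warming shift.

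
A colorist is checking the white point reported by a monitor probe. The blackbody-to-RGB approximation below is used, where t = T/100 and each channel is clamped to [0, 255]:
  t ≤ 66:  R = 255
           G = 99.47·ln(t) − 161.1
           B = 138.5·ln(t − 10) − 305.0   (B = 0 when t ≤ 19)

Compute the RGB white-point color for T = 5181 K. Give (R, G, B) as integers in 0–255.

(255, 232, 212)

t = 5181/100 = 51.81; the t ≤ 66 branch applies.
R = 255 by definition for t ≤ 66.
G = 99.47·ln 51.81 − 161.1 = 99.47·3.9476 − 161.1 = 231.566.
B = 138.5·ln(51.81 − 10) − 305.0 = 138.5·ln 41.81 − 305.0 = 138.5·3.7331 − 305.0 = 212.039.
Rounded: (255, 232, 212).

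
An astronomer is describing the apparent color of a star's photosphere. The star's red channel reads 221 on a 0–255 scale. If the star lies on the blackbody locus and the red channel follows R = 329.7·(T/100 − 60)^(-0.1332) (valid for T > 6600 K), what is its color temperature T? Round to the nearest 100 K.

8000 K

(t − 60)^(-0.1332) = 221/329.7 = 0.67031.
t − 60 = 0.67031^(1/-0.1332) = 0.67031^(-7.508) = 20.149, so t = 80.149.
T = 100·t = 8015 K → 8000 K to the nearest 100 K.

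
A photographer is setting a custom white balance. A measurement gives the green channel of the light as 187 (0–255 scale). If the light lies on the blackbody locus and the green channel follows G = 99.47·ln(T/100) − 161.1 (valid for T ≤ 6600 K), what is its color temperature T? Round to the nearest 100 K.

3300 K

ln t = (187 + 161.1) / 99.47 = 3.4995.
t = e^3.4995 = 33.100.
T = 100·t = 3310 K → 3300 K to the nearest 100 K.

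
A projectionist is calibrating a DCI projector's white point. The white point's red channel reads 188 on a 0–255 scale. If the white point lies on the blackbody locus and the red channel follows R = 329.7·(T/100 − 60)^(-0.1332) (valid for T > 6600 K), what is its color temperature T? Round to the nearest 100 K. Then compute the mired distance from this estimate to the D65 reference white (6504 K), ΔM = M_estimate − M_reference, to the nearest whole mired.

(t − 60)^(-0.1332) = 188/329.7 = 0.57022.
t − 60 = 0.57022^(1/-0.1332) = 0.57022^(-7.508) = 67.848, so t = 127.848.
T = 100·t = 12785 K → 12800 K to the nearest 100 K.
M_estimate = 10⁶/12800 = 78.12; M_reference = 10⁶/6504 = 153.75.
ΔM = 78.12 − 153.75 = -75.63 → -76 mireds.

-76 mireds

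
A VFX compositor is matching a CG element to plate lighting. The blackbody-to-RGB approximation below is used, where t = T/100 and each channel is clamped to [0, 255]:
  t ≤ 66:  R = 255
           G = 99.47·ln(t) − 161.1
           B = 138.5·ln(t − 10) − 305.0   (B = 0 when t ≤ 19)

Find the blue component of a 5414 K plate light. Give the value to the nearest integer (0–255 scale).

t = 5414/100 = 54.14; the t ≤ 66 branch applies.
B = 138.5·ln(54.14 − 10) − 305.0 = 138.5·ln 44.14 − 305.0 = 138.5·3.7874 − 305.0 = 219.550.
Rounded: 220.

220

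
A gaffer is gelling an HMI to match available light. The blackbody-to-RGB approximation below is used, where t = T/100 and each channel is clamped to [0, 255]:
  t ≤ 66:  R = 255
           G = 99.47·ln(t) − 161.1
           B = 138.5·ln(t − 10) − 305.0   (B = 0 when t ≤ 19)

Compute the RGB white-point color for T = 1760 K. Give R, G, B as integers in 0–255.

R=255, G=124, B=0

t = 1760/100 = 17.6; the t ≤ 66 branch applies.
R = 255 by definition for t ≤ 66.
G = 99.47·ln 17.6 − 161.1 = 99.47·2.8679 − 161.1 = 124.170.
t = 17.6 ≤ 19, so B = 0.
Rounded: (255, 124, 0).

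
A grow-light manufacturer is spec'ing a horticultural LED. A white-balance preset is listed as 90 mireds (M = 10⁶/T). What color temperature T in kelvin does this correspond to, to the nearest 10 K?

11110 K

T = 10⁶ / 90 = 11111.11 K → 11110 K.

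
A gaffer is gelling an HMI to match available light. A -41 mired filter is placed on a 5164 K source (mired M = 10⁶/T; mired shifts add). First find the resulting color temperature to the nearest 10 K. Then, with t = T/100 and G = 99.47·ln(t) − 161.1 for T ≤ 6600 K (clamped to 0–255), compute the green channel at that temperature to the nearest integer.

M_in = 10⁶/5164 = 193.65; M_out = 193.65 + (-41) = 152.65.
T_out = 10⁶/152.65 = 6551.0 K → 6550 K; t = 65.5.
G = 99.47·ln 65.5 − 161.1 = 99.47·4.1821 − 161.1 = 254.889.
Rounded: 255.

255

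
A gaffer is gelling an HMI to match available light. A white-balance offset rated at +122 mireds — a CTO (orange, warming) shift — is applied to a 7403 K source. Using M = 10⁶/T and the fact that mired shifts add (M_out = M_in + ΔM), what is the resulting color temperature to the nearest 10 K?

M_in = 10⁶/7403 = 135.08 mireds.
M_out = 135.08 + (+122) = 257.08 mireds.
T_out = 10⁶/257.08 = 3889.8 K → 3890 K.

3890 K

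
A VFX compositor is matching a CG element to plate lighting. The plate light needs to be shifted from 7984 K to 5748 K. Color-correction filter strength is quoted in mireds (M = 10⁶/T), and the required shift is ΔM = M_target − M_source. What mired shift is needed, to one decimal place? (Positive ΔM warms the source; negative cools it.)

M_source = 10⁶/7984 = 125.251; M_target = 10⁶/5748 = 173.974.
ΔM = 173.974 − 125.251 = 48.723 → +48.7 mireds, a warming shift.

+48.7 mireds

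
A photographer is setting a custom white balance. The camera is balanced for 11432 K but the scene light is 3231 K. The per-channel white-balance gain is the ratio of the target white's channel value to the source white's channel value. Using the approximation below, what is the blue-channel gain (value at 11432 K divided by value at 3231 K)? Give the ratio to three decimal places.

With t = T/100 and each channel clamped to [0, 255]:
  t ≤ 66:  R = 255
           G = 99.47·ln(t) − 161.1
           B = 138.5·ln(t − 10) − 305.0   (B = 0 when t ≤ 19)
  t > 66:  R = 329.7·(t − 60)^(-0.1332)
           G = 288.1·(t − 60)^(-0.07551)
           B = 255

At 3231 K (t = 32.31):
  B = 138.5·ln(32.31 − 10) − 305.0 = 138.5·ln 22.31 − 305.0 = 138.5·3.1050 − 305.0 = 125.047.
At 11432 K (t = 114.32):
  B = 255 by definition for t > 66.
Gain = 255.000 / 125.047 = 2.0392 → 2.039.

2.039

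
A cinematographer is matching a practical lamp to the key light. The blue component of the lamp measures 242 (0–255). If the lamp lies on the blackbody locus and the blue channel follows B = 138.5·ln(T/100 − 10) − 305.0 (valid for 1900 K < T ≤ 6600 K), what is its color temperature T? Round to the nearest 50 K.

ln(t − 10) = (242 + 305.0) / 138.5 = 3.9495.
t − 10 = e^3.9495 = 51.907, so t = 61.907.
T = 100·t = 6191 K → 6200 K to the nearest 50 K.

6200 K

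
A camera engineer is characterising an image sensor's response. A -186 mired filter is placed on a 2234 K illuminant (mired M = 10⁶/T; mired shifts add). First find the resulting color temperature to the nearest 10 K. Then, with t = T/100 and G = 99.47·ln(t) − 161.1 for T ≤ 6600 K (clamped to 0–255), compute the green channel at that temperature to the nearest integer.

201

M_in = 10⁶/2234 = 447.63; M_out = 447.63 + (-186) = 261.63.
T_out = 10⁶/261.63 = 3822.2 K → 3820 K; t = 38.2.
G = 99.47·ln 38.2 − 161.1 = 99.47·3.6428 − 161.1 = 201.253.
Rounded: 201.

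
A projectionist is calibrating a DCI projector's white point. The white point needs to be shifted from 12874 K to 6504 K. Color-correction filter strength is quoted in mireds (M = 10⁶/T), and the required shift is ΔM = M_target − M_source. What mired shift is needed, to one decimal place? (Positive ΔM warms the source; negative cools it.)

+76.1 mireds

M_source = 10⁶/12874 = 77.676; M_target = 10⁶/6504 = 153.752.
ΔM = 153.752 − 77.676 = 76.076 → +76.1 mireds, a warming shift.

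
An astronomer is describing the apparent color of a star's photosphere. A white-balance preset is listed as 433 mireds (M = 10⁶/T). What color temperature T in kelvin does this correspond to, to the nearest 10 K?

T = 10⁶ / 433 = 2309.47 K → 2310 K.

2310 K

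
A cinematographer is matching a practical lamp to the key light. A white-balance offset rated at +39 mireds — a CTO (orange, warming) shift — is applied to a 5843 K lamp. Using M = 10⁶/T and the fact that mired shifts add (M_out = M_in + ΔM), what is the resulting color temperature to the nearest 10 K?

M_in = 10⁶/5843 = 171.14 mireds.
M_out = 171.14 + (+39) = 210.14 mireds.
T_out = 10⁶/210.14 = 4758.6 K → 4760 K.

4760 K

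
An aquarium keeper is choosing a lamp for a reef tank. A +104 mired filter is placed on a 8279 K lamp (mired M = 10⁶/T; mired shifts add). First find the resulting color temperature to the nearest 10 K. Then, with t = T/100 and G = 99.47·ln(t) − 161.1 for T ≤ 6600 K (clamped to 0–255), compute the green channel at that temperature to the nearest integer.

M_in = 10⁶/8279 = 120.79; M_out = 120.79 + (+104) = 224.79.
T_out = 10⁶/224.79 = 4448.6 K → 4450 K; t = 44.5.
G = 99.47·ln 44.5 − 161.1 = 99.47·3.7955 − 161.1 = 216.437.
Rounded: 216.

216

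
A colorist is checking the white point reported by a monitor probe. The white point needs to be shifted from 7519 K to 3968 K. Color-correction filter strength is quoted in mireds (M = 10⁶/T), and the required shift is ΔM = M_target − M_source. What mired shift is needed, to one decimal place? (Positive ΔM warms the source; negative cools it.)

M_source = 10⁶/7519 = 132.996; M_target = 10⁶/3968 = 252.016.
ΔM = 252.016 − 132.996 = 119.020 → +119.0 mireds, a warming shift.

+119.0 mireds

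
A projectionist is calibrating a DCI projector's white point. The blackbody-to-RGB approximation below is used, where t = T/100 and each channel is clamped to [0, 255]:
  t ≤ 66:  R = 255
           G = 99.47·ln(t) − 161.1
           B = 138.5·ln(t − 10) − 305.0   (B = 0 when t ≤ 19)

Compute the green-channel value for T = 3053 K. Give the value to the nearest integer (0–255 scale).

179

t = 3053/100 = 30.53; the t ≤ 66 branch applies.
G = 99.47·ln 30.53 − 161.1 = 99.47·3.4187 − 161.1 = 178.959.
Rounded: 179.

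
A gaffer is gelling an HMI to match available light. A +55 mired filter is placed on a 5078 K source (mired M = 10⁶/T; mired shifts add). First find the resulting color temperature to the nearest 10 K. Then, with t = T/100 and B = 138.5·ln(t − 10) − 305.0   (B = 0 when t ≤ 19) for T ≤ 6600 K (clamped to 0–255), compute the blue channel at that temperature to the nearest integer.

M_in = 10⁶/5078 = 196.93; M_out = 196.93 + (+55) = 251.93.
T_out = 10⁶/251.93 = 3969.4 K → 3970 K; t = 39.7.
B = 138.5·ln(39.7 − 10) − 305.0 = 138.5·ln 29.7 − 305.0 = 138.5·3.3911 − 305.0 = 164.674.
Rounded: 165.

165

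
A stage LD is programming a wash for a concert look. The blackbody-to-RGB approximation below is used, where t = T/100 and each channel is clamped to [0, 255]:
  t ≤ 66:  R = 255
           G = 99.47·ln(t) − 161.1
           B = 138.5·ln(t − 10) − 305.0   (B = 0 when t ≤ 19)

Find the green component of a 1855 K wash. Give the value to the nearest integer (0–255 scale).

129

t = 1855/100 = 18.55; the t ≤ 66 branch applies.
G = 99.47·ln 18.55 − 161.1 = 99.47·2.9205 − 161.1 = 129.399.
Rounded: 129.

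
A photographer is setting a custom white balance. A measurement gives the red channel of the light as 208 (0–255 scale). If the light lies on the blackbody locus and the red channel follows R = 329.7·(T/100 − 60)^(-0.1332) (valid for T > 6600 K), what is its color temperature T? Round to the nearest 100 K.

(t − 60)^(-0.1332) = 208/329.7 = 0.63088.
t − 60 = 0.63088^(1/-0.1332) = 0.63088^(-7.508) = 31.763, so t = 91.763.
T = 100·t = 9176 K → 9200 K to the nearest 100 K.

9200 K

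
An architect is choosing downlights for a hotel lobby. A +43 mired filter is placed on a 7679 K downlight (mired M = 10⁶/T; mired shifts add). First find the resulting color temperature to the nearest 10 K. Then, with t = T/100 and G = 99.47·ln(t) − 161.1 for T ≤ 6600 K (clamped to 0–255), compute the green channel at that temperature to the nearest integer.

M_in = 10⁶/7679 = 130.23; M_out = 130.23 + (+43) = 173.23.
T_out = 10⁶/173.23 = 5772.8 K → 5770 K; t = 57.7.
G = 99.47·ln 57.7 − 161.1 = 99.47·4.0553 − 161.1 = 242.276.
Rounded: 242.

242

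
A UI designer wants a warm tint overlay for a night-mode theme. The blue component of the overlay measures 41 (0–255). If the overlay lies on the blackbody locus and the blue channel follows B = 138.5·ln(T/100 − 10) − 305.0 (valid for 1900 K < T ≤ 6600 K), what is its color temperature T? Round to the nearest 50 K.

2200 K

ln(t − 10) = (41 + 305.0) / 138.5 = 2.4982.
t − 10 = e^2.4982 = 12.161, so t = 22.161.
T = 100·t = 2216 K → 2200 K to the nearest 50 K.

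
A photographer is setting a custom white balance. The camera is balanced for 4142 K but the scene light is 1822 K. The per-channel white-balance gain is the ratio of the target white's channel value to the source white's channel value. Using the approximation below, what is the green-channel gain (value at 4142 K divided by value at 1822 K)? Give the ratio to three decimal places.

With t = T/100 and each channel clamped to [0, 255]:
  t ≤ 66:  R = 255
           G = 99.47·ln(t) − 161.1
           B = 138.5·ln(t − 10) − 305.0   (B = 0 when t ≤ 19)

1.640

At 1822 K (t = 18.22):
  G = 99.47·ln 18.22 − 161.1 = 99.47·2.9025 − 161.1 = 127.614.
At 4142 K (t = 41.42):
  G = 99.47·ln 41.42 − 161.1 = 99.47·3.7238 − 161.1 = 209.303.
Gain = 209.303 / 127.614 = 1.6401 → 1.640.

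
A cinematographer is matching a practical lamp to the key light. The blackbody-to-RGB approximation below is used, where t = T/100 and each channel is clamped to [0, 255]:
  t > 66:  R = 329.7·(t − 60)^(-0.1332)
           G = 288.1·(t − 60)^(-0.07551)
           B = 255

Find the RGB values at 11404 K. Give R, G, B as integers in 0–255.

t = 11404/100 = 114.04; the t > 66 branch applies.
R = 329.7·(114.04 − 60)^(-0.1332) = 329.7·54.04^(-0.1332) = 329.7·0.58776 = 193.785.
G = 288.1·(114.04 − 60)^(-0.07551) = 288.1·54.04^(-0.07551) = 288.1·0.73988 = 213.160.
B = 255 by definition for t > 66.
Rounded: (194, 213, 255).

R=194, G=213, B=255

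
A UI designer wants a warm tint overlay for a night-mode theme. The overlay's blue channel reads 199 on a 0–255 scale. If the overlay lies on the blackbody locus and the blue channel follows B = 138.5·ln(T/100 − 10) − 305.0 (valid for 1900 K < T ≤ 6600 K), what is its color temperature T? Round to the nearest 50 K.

ln(t − 10) = (199 + 305.0) / 138.5 = 3.6390.
t − 10 = e^3.6390 = 38.053, so t = 48.053.
T = 100·t = 4805 K → 4800 K to the nearest 50 K.

4800 K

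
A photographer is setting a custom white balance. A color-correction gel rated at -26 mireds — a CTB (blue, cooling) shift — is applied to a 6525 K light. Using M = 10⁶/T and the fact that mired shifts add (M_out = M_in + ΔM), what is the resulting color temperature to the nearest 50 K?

7850 K

M_in = 10⁶/6525 = 153.26 mireds.
M_out = 153.26 + (-26) = 127.26 mireds.
T_out = 10⁶/127.26 = 7858.1 K → 7850 K.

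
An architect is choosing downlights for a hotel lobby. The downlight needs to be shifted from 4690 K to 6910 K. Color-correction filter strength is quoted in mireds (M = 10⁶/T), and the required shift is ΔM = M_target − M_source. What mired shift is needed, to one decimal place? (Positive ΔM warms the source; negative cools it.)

M_source = 10⁶/4690 = 213.220; M_target = 10⁶/6910 = 144.718.
ΔM = 144.718 − 213.220 = -68.502 → -68.5 mireds, a cooling shift.

-68.5 mireds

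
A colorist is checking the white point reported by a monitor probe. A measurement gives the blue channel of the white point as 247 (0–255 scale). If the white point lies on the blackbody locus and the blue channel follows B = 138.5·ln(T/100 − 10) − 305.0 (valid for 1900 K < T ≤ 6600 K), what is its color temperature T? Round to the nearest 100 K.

ln(t − 10) = (247 + 305.0) / 138.5 = 3.9856.
t − 10 = e^3.9856 = 53.815, so t = 63.815.
T = 100·t = 6382 K → 6400 K to the nearest 100 K.

6400 K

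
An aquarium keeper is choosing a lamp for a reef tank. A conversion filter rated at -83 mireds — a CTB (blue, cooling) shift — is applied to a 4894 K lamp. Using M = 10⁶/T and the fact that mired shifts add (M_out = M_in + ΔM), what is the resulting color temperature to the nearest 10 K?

M_in = 10⁶/4894 = 204.33 mireds.
M_out = 204.33 + (-83) = 121.33 mireds.
T_out = 10⁶/121.33 = 8241.9 K → 8240 K.

8240 K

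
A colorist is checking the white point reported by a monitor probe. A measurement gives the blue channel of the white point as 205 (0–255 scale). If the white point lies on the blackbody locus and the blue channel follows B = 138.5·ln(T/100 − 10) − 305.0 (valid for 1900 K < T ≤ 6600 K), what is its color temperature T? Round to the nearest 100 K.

5000 K

ln(t − 10) = (205 + 305.0) / 138.5 = 3.6823.
t − 10 = e^3.6823 = 39.738, so t = 49.738.
T = 100·t = 4974 K → 5000 K to the nearest 100 K.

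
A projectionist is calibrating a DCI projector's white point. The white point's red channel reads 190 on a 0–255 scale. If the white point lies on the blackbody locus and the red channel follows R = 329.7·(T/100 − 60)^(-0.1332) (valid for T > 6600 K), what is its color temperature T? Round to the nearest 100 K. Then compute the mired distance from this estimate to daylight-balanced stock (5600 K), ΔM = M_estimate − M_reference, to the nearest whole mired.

-97 mireds

(t − 60)^(-0.1332) = 190/329.7 = 0.57628.
t − 60 = 0.57628^(1/-0.1332) = 0.57628^(-7.508) = 62.667, so t = 122.667.
T = 100·t = 12267 K → 12300 K to the nearest 100 K.
M_estimate = 10⁶/12300 = 81.30; M_reference = 10⁶/5600 = 178.57.
ΔM = 81.30 − 178.57 = -97.27 → -97 mireds.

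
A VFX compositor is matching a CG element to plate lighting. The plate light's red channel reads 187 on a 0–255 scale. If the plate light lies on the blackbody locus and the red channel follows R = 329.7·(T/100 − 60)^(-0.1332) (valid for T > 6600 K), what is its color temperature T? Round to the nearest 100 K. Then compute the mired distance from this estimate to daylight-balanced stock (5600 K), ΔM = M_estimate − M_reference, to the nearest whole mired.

(t − 60)^(-0.1332) = 187/329.7 = 0.56718.
t − 60 = 0.56718^(1/-0.1332) = 0.56718^(-7.508) = 70.620, so t = 130.620.
T = 100·t = 13062 K → 13100 K to the nearest 100 K.
M_estimate = 10⁶/13100 = 76.34; M_reference = 10⁶/5600 = 178.57.
ΔM = 76.34 − 178.57 = -102.24 → -102 mireds.

-102 mireds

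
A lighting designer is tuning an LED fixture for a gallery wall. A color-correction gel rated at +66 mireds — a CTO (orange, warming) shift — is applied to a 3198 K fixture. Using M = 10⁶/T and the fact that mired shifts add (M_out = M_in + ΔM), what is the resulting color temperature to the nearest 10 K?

M_in = 10⁶/3198 = 312.70 mireds.
M_out = 312.70 + (+66) = 378.70 mireds.
T_out = 10⁶/378.70 = 2640.6 K → 2640 K.

2640 K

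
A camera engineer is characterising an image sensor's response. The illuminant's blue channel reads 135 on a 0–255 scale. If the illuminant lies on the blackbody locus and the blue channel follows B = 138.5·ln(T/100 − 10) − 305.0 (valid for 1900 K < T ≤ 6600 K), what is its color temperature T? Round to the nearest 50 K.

3400 K

ln(t − 10) = (135 + 305.0) / 138.5 = 3.1769.
t − 10 = e^3.1769 = 23.972, so t = 33.972.
T = 100·t = 3397 K → 3400 K to the nearest 50 K.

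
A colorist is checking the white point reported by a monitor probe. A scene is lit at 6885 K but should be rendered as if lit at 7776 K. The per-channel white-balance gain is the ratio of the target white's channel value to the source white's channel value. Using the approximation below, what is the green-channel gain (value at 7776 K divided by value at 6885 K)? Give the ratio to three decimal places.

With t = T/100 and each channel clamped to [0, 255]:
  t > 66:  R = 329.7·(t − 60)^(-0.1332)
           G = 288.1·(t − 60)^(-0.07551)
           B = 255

At 6885 K (t = 68.85):
  G = 288.1·(68.85 − 60)^(-0.07551) = 288.1·8.85^(-0.07551) = 288.1·0.84820 = 244.365.
At 7776 K (t = 77.76):
  G = 288.1·(77.76 − 60)^(-0.07551) = 288.1·17.76^(-0.07551) = 288.1·0.80474 = 231.845.
Gain = 231.845 / 244.365 = 0.9488 → 0.949.

0.949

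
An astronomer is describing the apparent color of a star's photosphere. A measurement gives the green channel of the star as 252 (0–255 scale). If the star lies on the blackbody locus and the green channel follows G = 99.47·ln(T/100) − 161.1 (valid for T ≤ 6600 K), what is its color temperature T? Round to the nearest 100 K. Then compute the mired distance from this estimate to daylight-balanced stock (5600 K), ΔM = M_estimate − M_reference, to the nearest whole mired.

-22 mireds

ln t = (252 + 161.1) / 99.47 = 4.1530.
t = e^4.1530 = 63.625.
T = 100·t = 6363 K → 6400 K to the nearest 100 K.
M_estimate = 10⁶/6400 = 156.25; M_reference = 10⁶/5600 = 178.57.
ΔM = 156.25 − 178.57 = -22.32 → -22 mireds.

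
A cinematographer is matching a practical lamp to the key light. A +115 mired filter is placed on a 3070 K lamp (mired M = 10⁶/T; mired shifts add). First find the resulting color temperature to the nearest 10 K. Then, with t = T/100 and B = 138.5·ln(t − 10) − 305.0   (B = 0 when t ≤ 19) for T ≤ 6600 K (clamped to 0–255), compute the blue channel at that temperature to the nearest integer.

47

M_in = 10⁶/3070 = 325.73; M_out = 325.73 + (+115) = 440.73.
T_out = 10⁶/440.73 = 2268.9 K → 2270 K; t = 22.7.
B = 138.5·ln(22.7 − 10) − 305.0 = 138.5·ln 12.7 − 305.0 = 138.5·2.5416 − 305.0 = 47.012.
Rounded: 47.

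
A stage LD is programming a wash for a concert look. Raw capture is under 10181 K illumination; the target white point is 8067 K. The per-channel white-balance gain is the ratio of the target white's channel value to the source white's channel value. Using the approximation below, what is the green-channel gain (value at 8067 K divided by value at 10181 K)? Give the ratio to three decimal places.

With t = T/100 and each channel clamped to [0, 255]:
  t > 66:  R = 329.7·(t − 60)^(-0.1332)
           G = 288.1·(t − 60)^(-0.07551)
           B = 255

1.055

At 10181 K (t = 101.81):
  G = 288.1·(101.81 − 60)^(-0.07551) = 288.1·41.81^(-0.07551) = 288.1·0.75436 = 217.330.
At 8067 K (t = 80.67):
  G = 288.1·(80.67 − 60)^(-0.07551) = 288.1·20.67^(-0.07551) = 288.1·0.79557 = 229.204.
Gain = 229.204 / 217.330 = 1.0546 → 1.055.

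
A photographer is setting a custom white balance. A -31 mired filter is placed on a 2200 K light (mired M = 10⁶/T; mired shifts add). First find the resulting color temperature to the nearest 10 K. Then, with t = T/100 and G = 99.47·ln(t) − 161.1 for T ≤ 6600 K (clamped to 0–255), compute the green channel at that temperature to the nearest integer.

M_in = 10⁶/2200 = 454.55; M_out = 454.55 + (-31) = 423.55.
T_out = 10⁶/423.55 = 2361.0 K → 2360 K; t = 23.6.
G = 99.47·ln 23.6 − 161.1 = 99.47·3.1612 − 161.1 = 153.349.
Rounded: 153.

153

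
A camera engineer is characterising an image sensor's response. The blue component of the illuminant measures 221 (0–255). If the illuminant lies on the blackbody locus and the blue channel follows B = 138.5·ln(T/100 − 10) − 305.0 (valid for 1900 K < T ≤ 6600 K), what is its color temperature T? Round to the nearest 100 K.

ln(t − 10) = (221 + 305.0) / 138.5 = 3.7978.
t − 10 = e^3.7978 = 44.604, so t = 54.604.
T = 100·t = 5460 K → 5500 K to the nearest 100 K.

5500 K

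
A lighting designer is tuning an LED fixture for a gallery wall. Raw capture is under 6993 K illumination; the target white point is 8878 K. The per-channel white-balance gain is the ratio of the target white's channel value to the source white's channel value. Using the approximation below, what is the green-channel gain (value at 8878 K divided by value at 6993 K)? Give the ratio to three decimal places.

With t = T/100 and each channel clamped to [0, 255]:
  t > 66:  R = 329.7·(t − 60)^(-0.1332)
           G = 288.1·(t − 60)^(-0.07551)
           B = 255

At 6993 K (t = 69.93):
  G = 288.1·(69.93 − 60)^(-0.07551) = 288.1·9.93^(-0.07551) = 288.1·0.84085 = 242.250.
At 8878 K (t = 88.78):
  G = 288.1·(88.78 − 60)^(-0.07551) = 288.1·28.78^(-0.07551) = 288.1·0.77593 = 223.546.
Gain = 223.546 / 242.250 = 0.9228 → 0.923.

0.923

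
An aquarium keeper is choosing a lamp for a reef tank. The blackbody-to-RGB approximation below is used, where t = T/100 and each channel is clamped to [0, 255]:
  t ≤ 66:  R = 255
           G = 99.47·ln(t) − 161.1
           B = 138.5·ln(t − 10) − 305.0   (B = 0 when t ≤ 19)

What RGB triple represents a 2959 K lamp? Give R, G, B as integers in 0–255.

R=255, G=176, B=107

t = 2959/100 = 29.59; the t ≤ 66 branch applies.
R = 255 by definition for t ≤ 66.
G = 99.47·ln 29.59 − 161.1 = 99.47·3.3874 − 161.1 = 175.848.
B = 138.5·ln(29.59 − 10) − 305.0 = 138.5·ln 19.59 − 305.0 = 138.5·2.9750 − 305.0 = 107.040.
Rounded: (255, 176, 107).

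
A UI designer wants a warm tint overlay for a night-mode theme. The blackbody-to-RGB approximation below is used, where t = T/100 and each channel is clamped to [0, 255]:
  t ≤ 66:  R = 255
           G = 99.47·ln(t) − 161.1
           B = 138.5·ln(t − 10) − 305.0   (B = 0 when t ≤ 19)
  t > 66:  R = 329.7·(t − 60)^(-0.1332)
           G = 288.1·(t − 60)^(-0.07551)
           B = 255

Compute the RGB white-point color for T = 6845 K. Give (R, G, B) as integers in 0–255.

t = 6845/100 = 68.45; the t > 66 branch applies.
R = 329.7·(68.45 − 60)^(-0.1332) = 329.7·8.45^(-0.1332) = 329.7·0.75256 = 248.120.
G = 288.1·(68.45 − 60)^(-0.07551) = 288.1·8.45^(-0.07551) = 288.1·0.85116 = 245.220.
B = 255 by definition for t > 66.
Rounded: (248, 245, 255).

(248, 245, 255)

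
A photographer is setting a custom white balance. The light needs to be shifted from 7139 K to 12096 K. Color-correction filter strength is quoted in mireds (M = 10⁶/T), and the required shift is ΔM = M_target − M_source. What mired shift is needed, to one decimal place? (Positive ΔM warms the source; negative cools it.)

-57.4 mireds

M_source = 10⁶/7139 = 140.076; M_target = 10⁶/12096 = 82.672.
ΔM = 82.672 − 140.076 = -57.404 → -57.4 mireds, a cooling shift.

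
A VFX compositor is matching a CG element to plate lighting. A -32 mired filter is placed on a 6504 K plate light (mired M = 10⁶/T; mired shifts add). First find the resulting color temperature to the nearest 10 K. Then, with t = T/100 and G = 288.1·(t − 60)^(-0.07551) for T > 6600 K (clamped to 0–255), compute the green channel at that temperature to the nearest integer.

M_in = 10⁶/6504 = 153.75; M_out = 153.75 + (-32) = 121.75.
T_out = 10⁶/121.75 = 8213.4 K → 8210 K; t = 82.1.
G = 288.1·(82.1 − 60)^(-0.07551) = 288.1·22.1^(-0.07551) = 288.1·0.79156 = 228.049.
Rounded: 228.

228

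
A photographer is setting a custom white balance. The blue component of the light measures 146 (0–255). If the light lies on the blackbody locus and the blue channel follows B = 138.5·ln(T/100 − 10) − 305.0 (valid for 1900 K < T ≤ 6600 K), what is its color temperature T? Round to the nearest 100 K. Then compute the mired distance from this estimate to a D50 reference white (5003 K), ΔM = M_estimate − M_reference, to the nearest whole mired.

ln(t − 10) = (146 + 305.0) / 138.5 = 3.2563.
t − 10 = e^3.2563 = 25.954, so t = 35.954.
T = 100·t = 3595 K → 3600 K to the nearest 100 K.
M_estimate = 10⁶/3600 = 277.78; M_reference = 10⁶/5003 = 199.88.
ΔM = 277.78 − 199.88 = 77.90 → +78 mireds.

+78 mireds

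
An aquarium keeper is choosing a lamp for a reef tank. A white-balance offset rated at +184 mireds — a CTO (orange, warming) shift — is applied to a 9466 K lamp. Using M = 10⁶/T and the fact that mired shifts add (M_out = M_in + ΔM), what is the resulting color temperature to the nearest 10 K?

M_in = 10⁶/9466 = 105.64 mireds.
M_out = 105.64 + (+184) = 289.64 mireds.
T_out = 10⁶/289.64 = 3452.5 K → 3450 K.

3450 K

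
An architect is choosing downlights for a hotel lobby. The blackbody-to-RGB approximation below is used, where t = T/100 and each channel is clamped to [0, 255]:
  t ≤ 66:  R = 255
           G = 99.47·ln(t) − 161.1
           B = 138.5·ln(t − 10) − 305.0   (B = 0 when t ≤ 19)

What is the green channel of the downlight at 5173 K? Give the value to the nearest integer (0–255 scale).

231

t = 5173/100 = 51.73; the t ≤ 66 branch applies.
G = 99.47·ln 51.73 − 161.1 = 99.47·3.9460 − 161.1 = 231.412.
Rounded: 231.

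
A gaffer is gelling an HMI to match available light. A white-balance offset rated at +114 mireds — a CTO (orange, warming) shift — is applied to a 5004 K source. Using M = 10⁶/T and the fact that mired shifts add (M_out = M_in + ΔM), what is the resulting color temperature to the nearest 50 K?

M_in = 10⁶/5004 = 199.84 mireds.
M_out = 199.84 + (+114) = 313.84 mireds.
T_out = 10⁶/313.84 = 3186.3 K → 3200 K.

3200 K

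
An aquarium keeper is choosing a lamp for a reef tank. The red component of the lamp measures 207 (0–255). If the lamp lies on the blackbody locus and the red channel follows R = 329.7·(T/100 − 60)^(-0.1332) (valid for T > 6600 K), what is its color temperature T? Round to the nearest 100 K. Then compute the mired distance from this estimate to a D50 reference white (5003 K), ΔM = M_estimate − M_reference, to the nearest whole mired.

(t − 60)^(-0.1332) = 207/329.7 = 0.62784.
t − 60 = 0.62784^(1/-0.1332) = 0.62784^(-7.508) = 32.933, so t = 92.933.
T = 100·t = 9293 K → 9300 K to the nearest 100 K.
M_estimate = 10⁶/9300 = 107.53; M_reference = 10⁶/5003 = 199.88.
ΔM = 107.53 − 199.88 = -92.35 → -92 mireds.

-92 mireds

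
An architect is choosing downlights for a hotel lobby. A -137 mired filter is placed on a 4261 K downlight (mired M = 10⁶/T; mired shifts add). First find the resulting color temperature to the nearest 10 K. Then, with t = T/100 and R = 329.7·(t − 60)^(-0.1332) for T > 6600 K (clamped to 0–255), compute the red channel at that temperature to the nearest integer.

200

M_in = 10⁶/4261 = 234.69; M_out = 234.69 + (-137) = 97.69.
T_out = 10⁶/97.69 = 10236.8 K → 10240 K; t = 102.4.
R = 329.7·(102.4 − 60)^(-0.1332) = 329.7·42.4^(-0.1332) = 329.7·0.60706 = 200.149.
Rounded: 200.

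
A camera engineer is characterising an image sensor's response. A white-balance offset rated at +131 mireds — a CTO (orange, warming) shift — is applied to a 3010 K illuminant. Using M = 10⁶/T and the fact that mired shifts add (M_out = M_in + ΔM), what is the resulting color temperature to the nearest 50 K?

M_in = 10⁶/3010 = 332.23 mireds.
M_out = 332.23 + (+131) = 463.23 mireds.
T_out = 10⁶/463.23 = 2158.8 K → 2150 K.

2150 K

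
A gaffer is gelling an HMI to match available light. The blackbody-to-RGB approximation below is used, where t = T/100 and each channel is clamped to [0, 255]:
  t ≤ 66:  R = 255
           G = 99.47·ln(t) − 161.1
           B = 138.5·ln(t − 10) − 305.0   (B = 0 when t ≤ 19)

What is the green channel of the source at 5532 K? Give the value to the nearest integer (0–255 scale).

238

t = 5532/100 = 55.32; the t ≤ 66 branch applies.
G = 99.47·ln 55.32 − 161.1 = 99.47·4.0131 − 161.1 = 238.086.
Rounded: 238.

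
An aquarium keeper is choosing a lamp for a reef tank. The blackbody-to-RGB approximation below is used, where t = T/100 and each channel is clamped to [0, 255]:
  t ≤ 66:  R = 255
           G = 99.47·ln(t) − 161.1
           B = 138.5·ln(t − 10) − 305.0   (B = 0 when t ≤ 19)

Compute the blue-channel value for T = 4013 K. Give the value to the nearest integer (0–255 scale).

t = 4013/100 = 40.13; the t ≤ 66 branch applies.
B = 138.5·ln(40.13 − 10) − 305.0 = 138.5·ln 30.13 − 305.0 = 138.5·3.4055 − 305.0 = 166.665.
Rounded: 167.

167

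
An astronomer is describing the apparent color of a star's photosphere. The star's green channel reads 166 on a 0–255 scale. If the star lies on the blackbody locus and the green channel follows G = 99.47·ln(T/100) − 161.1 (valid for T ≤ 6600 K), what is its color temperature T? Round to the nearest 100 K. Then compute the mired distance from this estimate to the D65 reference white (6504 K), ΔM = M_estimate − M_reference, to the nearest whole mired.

+217 mireds

ln t = (166 + 161.1) / 99.47 = 3.2884.
t = e^3.2884 = 26.801.
T = 100·t = 2680 K → 2700 K to the nearest 100 K.
M_estimate = 10⁶/2700 = 370.37; M_reference = 10⁶/6504 = 153.75.
ΔM = 370.37 − 153.75 = 216.62 → +217 mireds.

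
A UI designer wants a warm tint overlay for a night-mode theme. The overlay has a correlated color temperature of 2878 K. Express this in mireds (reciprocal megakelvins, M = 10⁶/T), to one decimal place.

M = 10⁶ / 2878 = 347.464 → 347.5 mireds.

347.5 mireds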